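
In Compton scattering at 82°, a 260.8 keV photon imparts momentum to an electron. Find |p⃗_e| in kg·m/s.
1.5826e-22 kg·m/s

The electron is initially at rest, so by conservation of momentum:
p⃗_e = p⃗₀ − p⃗'  (incident photon momentum minus scattered photon momentum)

Photon momentum magnitudes (p = h/λ = E/c):
λ₀ = hc/E₀ = 4.7540 pm → p₀ = h/λ₀ = 1.3938e-22 kg·m/s
Δλ = λ_C(1 − cos 82°) = 2.0886 pm
λ' = 6.8426 pm → p' = h/λ' = 9.6835e-23 kg·m/s

The scattered photon makes angle θ = 82° with the incident direction, so by the law of cosines:
|p⃗_e|² = p₀² + p'² − 2p₀p'cos θ
|p⃗_e|² = (1.3938e-22)² + (9.6835e-23)² − 2·1.3938e-22·9.6835e-23·cos(82°)
|p⃗_e| = 1.5826e-22 kg·m/s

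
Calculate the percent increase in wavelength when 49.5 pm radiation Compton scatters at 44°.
1.3757%

Calculate the Compton shift:
Δλ = λ_C(1 - cos(44°))
Δλ = 2.4263 × (1 - cos(44°))
Δλ = 2.4263 × 0.2807
Δλ = 0.6810 pm

Percentage change:
(Δλ/λ₀) × 100 = (0.6810/49.5) × 100
= 1.3757%

(Intermediate values are shown rounded; full precision is carried through to the final answer.)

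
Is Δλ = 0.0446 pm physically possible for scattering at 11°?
Yes, consistent

Calculate the expected shift for θ = 11°:

Δλ_expected = λ_C(1 - cos(11°))
Δλ_expected = 2.4263 × (1 - cos(11°))
Δλ_expected = 2.4263 × 0.0184
Δλ_expected = 0.0446 pm

Given shift: 0.0446 pm
Expected shift: 0.0446 pm
Difference: 0.0000 pm

The values match. This is consistent with Compton scattering at the stated angle.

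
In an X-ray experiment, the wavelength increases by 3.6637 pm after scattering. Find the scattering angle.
120.66°

From the Compton formula Δλ = λ_C(1 - cos θ), we can solve for θ:

cos θ = 1 - Δλ/λ_C

Given:
- Δλ = 3.6637 pm
- λ_C = h/(m_e·c) ≈ 2.42631024 pm

cos θ = 1 - 3.6637/2.42631024
cos θ = 1 - 1.509988
cos θ = -0.509988

θ = arccos(-0.509988)
θ = 120.66°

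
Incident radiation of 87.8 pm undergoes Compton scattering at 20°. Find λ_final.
87.9463 pm

Using the Compton scattering formula:
λ' = λ + Δλ = λ + λ_C(1 - cos θ)

Given:
- Initial wavelength λ = 87.8 pm
- Scattering angle θ = 20°
- Compton wavelength λ_C ≈ 2.4263 pm

Calculate the shift:
Δλ = 2.4263 × (1 - cos(20°))
Δλ = 2.4263 × 0.0603
Δλ = 0.1463 pm

Final wavelength:
λ' = 87.8 + 0.1463 = 87.9463 pm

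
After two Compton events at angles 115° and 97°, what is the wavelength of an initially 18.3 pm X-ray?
24.4737 pm

Apply Compton shift twice:

First scattering at θ₁ = 115°:
Δλ₁ = λ_C(1 - cos(115°))
Δλ₁ = 2.4263 × 1.4226
Δλ₁ = 3.4517 pm

After first scattering:
λ₁ = 18.3 + 3.4517 = 21.7517 pm

Second scattering at θ₂ = 97°:
Δλ₂ = λ_C(1 - cos(97°))
Δλ₂ = 2.4263 × 1.1219
Δλ₂ = 2.7220 pm

Final wavelength:
λ₂ = 21.7517 + 2.7220 = 24.4737 pm

Total shift: Δλ_total = 3.4517 + 2.7220 = 6.1737 pm

(Intermediate values are shown rounded; full precision is carried through to the final answer.)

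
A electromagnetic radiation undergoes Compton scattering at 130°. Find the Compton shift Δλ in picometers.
3.9859 pm

Using the Compton scattering formula:
Δλ = λ_C(1 - cos θ)

where λ_C = h/(m_e·c) ≈ 2.4263 pm is the Compton wavelength of an electron.

For θ = 130°:
cos(130°) = -0.6428
1 - cos(130°) = 1.6428

Δλ = 2.4263 × 1.6428
Δλ = 3.9859 pm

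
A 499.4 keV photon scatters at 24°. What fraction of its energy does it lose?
0.0779 (or 7.79%)

Calculate initial and final photon energies:

Initial: E₀ = 499.4 keV → λ₀ = 2.4827 pm
Compton shift: Δλ = 0.2098 pm
Final wavelength: λ' = 2.6924 pm
Final energy: E' = 460.4920 keV

Fractional energy loss:
(E₀ - E')/E₀ = (499.4000 - 460.4920)/499.4000
= 38.9080/499.4000
= 0.0779
= 7.79%

(Intermediate values are shown rounded; full precision is carried through to the final answer.)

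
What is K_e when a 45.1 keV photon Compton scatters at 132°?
5.7908 keV

By energy conservation: K_e = E_initial - E_final

First find the scattered photon energy:
Initial wavelength: λ = hc/E = 27.4910 pm
Compton shift: Δλ = λ_C(1 - cos(132°)) = 4.0498 pm
Final wavelength: λ' = 27.4910 + 4.0498 = 31.5408 pm
Final photon energy: E' = hc/λ' = 39.3092 keV

Electron kinetic energy:
K_e = E - E' = 45.1000 - 39.3092 = 5.7908 keV

(Intermediate values are shown rounded; full precision is carried through to the final answer.)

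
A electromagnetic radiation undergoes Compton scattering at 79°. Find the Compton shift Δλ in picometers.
1.9633 pm

Using the Compton scattering formula:
Δλ = λ_C(1 - cos θ)

where λ_C = h/(m_e·c) ≈ 2.4263 pm is the Compton wavelength of an electron.

For θ = 79°:
cos(79°) = 0.1908
1 - cos(79°) = 0.8092

Δλ = 2.4263 × 0.8092
Δλ = 1.9633 pm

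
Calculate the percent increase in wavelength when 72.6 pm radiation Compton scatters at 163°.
6.5380%

Calculate the Compton shift:
Δλ = λ_C(1 - cos(163°))
Δλ = 2.4263 × (1 - cos(163°))
Δλ = 2.4263 × 1.9563
Δλ = 4.7466 pm

Percentage change:
(Δλ/λ₀) × 100 = (4.7466/72.6) × 100
= 6.5380%

(Intermediate values are shown rounded; full precision is carried through to the final answer.)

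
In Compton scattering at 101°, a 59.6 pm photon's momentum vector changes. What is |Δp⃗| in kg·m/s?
1.6764e-23 kg·m/s

Photon momentum magnitude is p = h/λ.

Initial momentum:
p₀ = h/λ = 6.6261e-34/5.9600e-11 = 1.1118e-23 kg·m/s

After scattering:
λ' = λ + Δλ = 59.6 + 2.8893 = 62.4893 pm
p' = h/λ' = 6.6261e-34/6.2489e-11 = 1.0604e-23 kg·m/s

Momentum is a vector; the scattered photon's direction makes angle θ = 101° with the incident direction. The magnitude of the vector change Δp⃗ = p⃗₀ − p⃗' is found from the law of cosines:
|Δp⃗|² = p₀² + p'² − 2p₀p'cos θ
|Δp⃗|² = (1.1118e-23)² + (1.0604e-23)² − 2·1.1118e-23·1.0604e-23·cos(101°)
|Δp⃗| = 1.6764e-23 kg·m/s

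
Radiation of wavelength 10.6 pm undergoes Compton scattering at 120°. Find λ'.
14.2395 pm

Using the Compton formula: λ' = λ + λ_C(1 − cos θ)

For θ = 120°, cos θ = -1/2 (exact) = -0.5000, so:
1 − cos 120° = 1 − (-1/2) = 1.5000

Δλ = λ_C × 1.5000 = 2.4263 × 1.5000 = 3.6395 pm

λ' = 10.6 + 3.6395 = 14.2395 pm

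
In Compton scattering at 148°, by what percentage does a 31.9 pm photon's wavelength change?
14.0562%

Calculate the Compton shift:
Δλ = λ_C(1 - cos(148°))
Δλ = 2.4263 × (1 - cos(148°))
Δλ = 2.4263 × 1.8480
Δλ = 4.4839 pm

Percentage change:
(Δλ/λ₀) × 100 = (4.4839/31.9) × 100
= 14.0562%

(Intermediate values are shown rounded; full precision is carried through to the final answer.)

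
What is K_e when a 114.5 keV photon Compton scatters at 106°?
25.4527 keV

By energy conservation: K_e = E_initial - E_final

First find the scattered photon energy:
Initial wavelength: λ = hc/E = 10.8283 pm
Compton shift: Δλ = λ_C(1 - cos(106°)) = 3.0951 pm
Final wavelength: λ' = 10.8283 + 3.0951 = 13.9234 pm
Final photon energy: E' = hc/λ' = 89.0473 keV

Electron kinetic energy:
K_e = E - E' = 114.5000 - 89.0473 = 25.4527 keV

(Intermediate values are shown rounded; full precision is carried through to the final answer.)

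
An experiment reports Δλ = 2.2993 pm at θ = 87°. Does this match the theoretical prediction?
Yes, consistent

Calculate the expected shift for θ = 87°:

Δλ_expected = λ_C(1 - cos(87°))
Δλ_expected = 2.4263 × (1 - cos(87°))
Δλ_expected = 2.4263 × 0.9477
Δλ_expected = 2.2993 pm

Given shift: 2.2993 pm
Expected shift: 2.2993 pm
Difference: 0.0000 pm

The values match. This is consistent with Compton scattering at the stated angle.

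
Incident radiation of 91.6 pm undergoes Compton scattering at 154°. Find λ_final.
96.2071 pm

Using the Compton scattering formula:
λ' = λ + Δλ = λ + λ_C(1 - cos θ)

Given:
- Initial wavelength λ = 91.6 pm
- Scattering angle θ = 154°
- Compton wavelength λ_C ≈ 2.4263 pm

Calculate the shift:
Δλ = 2.4263 × (1 - cos(154°))
Δλ = 2.4263 × 1.8988
Δλ = 4.6071 pm

Final wavelength:
λ' = 91.6 + 4.6071 = 96.2071 pm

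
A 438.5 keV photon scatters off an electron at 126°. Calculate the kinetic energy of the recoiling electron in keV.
252.8927 keV

By energy conservation: K_e = E_initial - E_final

First find the scattered photon energy:
Initial wavelength: λ = hc/E = 2.8275 pm
Compton shift: Δλ = λ_C(1 - cos(126°)) = 3.8525 pm
Final wavelength: λ' = 2.8275 + 3.8525 = 6.6799 pm
Final photon energy: E' = hc/λ' = 185.6073 keV

Electron kinetic energy:
K_e = E - E' = 438.5000 - 185.6073 = 252.8927 keV

(Intermediate values are shown rounded; full precision is carried through to the final answer.)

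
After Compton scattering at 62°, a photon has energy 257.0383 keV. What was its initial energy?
350.6001 keV

Convert final energy to wavelength (hc ≈ 1239.842 keV·pm):
λ' = hc/E' = 1239.842 / 257.0383 = 4.8236 pm

Calculate the Compton shift:
Δλ = λ_C(1 - cos(62°))
Δλ = 2.4263 × (1 - cos(62°))
Δλ = 1.2872 pm

Initial wavelength:
λ = λ' - Δλ = 4.8236 - 1.2872 = 3.5363 pm

Initial energy:
E = hc/λ = 1239.842 / 3.5363 = 350.6001 keV

(Intermediate values are shown rounded; full precision is carried through to the final answer.)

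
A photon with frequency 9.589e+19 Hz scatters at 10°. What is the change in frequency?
1.117e+18 Hz (decrease)

Convert frequency to wavelength (c = 299792458 m/s):
λ₀ = c/f₀ = 299792458/9.589e+19 = 3.1264205e-12 m = 3.1264 pm

Calculate Compton shift:
Δλ = λ_C(1 - cos(10°)) = 0.0369 pm

Final wavelength:
λ' = λ₀ + Δλ = 3.1264 + 0.0369 = 3.1633 pm

Final frequency:
f' = c/λ' = 299792458/3.1632816e-12 = 9.4772612e+19 Hz

Frequency shift (decrease):
Δf = f₀ - f' = 9.589e+19 - 9.4772612e+19 = 1.117e+18 Hz

(Intermediate values are shown rounded; full precision is carried through to the final answer.)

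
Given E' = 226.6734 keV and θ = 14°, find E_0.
229.7000 keV

Convert final energy to wavelength (hc ≈ 1239.842 keV·pm):
λ' = hc/E' = 1239.842 / 226.6734 = 5.4697 pm

Calculate the Compton shift:
Δλ = λ_C(1 - cos(14°))
Δλ = 2.4263 × (1 - cos(14°))
Δλ = 0.0721 pm

Initial wavelength:
λ = λ' - Δλ = 5.4697 - 0.0721 = 5.3977 pm

Initial energy:
E = hc/λ = 1239.842 / 5.3977 = 229.7000 keV

(Intermediate values are shown rounded; full precision is carried through to the final answer.)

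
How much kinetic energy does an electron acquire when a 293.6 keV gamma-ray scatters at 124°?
138.7355 keV

By energy conservation: K_e = E_initial - E_final

First find the scattered photon energy:
Initial wavelength: λ = hc/E = 4.2229 pm
Compton shift: Δλ = λ_C(1 - cos(124°)) = 3.7831 pm
Final wavelength: λ' = 4.2229 + 3.7831 = 8.0060 pm
Final photon energy: E' = hc/λ' = 154.8645 keV

Electron kinetic energy:
K_e = E - E' = 293.6000 - 154.8645 = 138.7355 keV

(Intermediate values are shown rounded; full precision is carried through to the final answer.)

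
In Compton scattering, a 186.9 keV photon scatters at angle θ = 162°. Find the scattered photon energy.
109.0682 keV

First convert energy to wavelength:
λ = hc/E, with hc ≈ 1239.842 keV·pm (i.e. 1239.842 eV·nm)

For E = 186.9 keV = 186900 eV:
λ = 1239.842 keV·pm / 186.9 keV
λ = 6.6337 pm

Calculate the Compton shift:
Δλ = λ_C(1 - cos(162°)) = 2.4263 × 1.9511
Δλ = 4.7339 pm

Final wavelength:
λ' = 6.6337 + 4.7339 = 11.3676 pm

Final energy:
E' = hc/λ' = 1239.842 / 11.3676 = 109.0682 keV

(Intermediate values are shown rounded; full precision is carried through to the final answer.)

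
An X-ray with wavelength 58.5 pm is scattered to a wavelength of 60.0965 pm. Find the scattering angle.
70.00°

First find the wavelength shift:
Δλ = λ' - λ = 60.0965 - 58.5 = 1.5965 pm

Using Δλ = λ_C(1 - cos θ), with λ_C = h/(m_e·c) ≈ 2.42631024 pm:
cos θ = 1 - Δλ/λ_C
cos θ = 1 - 1.5965/2.42631024
cos θ = 0.342005

θ = arccos(0.342005)
θ = 70.00°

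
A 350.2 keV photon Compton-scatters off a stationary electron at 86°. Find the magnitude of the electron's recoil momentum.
2.1238e-22 kg·m/s

The electron is initially at rest, so by conservation of momentum:
p⃗_e = p⃗₀ − p⃗'  (incident photon momentum minus scattered photon momentum)

Photon momentum magnitudes (p = h/λ = E/c):
λ₀ = hc/E₀ = 3.5404 pm → p₀ = h/λ₀ = 1.8716e-22 kg·m/s
Δλ = λ_C(1 − cos 86°) = 2.2571 pm
λ' = 5.7974 pm → p' = h/λ' = 1.1429e-22 kg·m/s

The scattered photon makes angle θ = 86° with the incident direction, so by the law of cosines:
|p⃗_e|² = p₀² + p'² − 2p₀p'cos θ
|p⃗_e|² = (1.8716e-22)² + (1.1429e-22)² − 2·1.8716e-22·1.1429e-22·cos(86°)
|p⃗_e| = 2.1238e-22 kg·m/s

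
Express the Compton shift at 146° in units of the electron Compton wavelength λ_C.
1.8290 λ_C

The Compton shift formula is:
Δλ = λ_C(1 - cos θ)

Dividing both sides by λ_C:
Δλ/λ_C = 1 - cos θ

For θ = 146°:
Δλ/λ_C = 1 - cos(146°)
Δλ/λ_C = 1 - -0.8290
Δλ/λ_C = 1.8290

This means the shift is 1.8290 × λ_C = 4.4378 pm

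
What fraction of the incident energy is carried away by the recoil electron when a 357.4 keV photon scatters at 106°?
0.4715 (or 47.15%)

Calculate initial and final photon energies:

Initial: E₀ = 357.4 keV → λ₀ = 3.4691 pm
Compton shift: Δλ = 3.0951 pm
Final wavelength: λ' = 6.5642 pm
Final energy: E' = 188.8808 keV

Fractional energy loss:
(E₀ - E')/E₀ = (357.4000 - 188.8808)/357.4000
= 168.5192/357.4000
= 0.4715
= 47.15%

(Intermediate values are shown rounded; full precision is carried through to the final answer.)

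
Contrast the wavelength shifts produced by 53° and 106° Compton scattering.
106° produces the larger shift by a factor of 3.204

Calculate both shifts using Δλ = λ_C(1 - cos θ):

For θ₁ = 53°:
Δλ₁ = 2.4263 × (1 - cos(53°))
Δλ₁ = 2.4263 × 0.3982
Δλ₁ = 0.9661 pm

For θ₂ = 106°:
Δλ₂ = 2.4263 × (1 - cos(106°))
Δλ₂ = 2.4263 × 1.2756
Δλ₂ = 3.0951 pm

The 106° angle produces the larger shift.
Ratio: 3.0951/0.9661 = 3.204

(Intermediate values are shown rounded; full precision is carried through to the final answer.)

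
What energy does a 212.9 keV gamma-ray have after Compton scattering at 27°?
203.6521 keV

First convert energy to wavelength:
λ = hc/E, with hc ≈ 1239.842 keV·pm (i.e. 1239.842 eV·nm)

For E = 212.9 keV = 212900 eV:
λ = 1239.842 keV·pm / 212.9 keV
λ = 5.8236 pm

Calculate the Compton shift:
Δλ = λ_C(1 - cos(27°)) = 2.4263 × 0.1090
Δλ = 0.2645 pm

Final wavelength:
λ' = 5.8236 + 0.2645 = 6.0880 pm

Final energy:
E' = hc/λ' = 1239.842 / 6.0880 = 203.6521 keV

(Intermediate values are shown rounded; full precision is carried through to the final answer.)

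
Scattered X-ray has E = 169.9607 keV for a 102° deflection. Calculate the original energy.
284.0999 keV

Convert final energy to wavelength (hc ≈ 1239.842 keV·pm):
λ' = hc/E' = 1239.842 / 169.9607 = 7.2949 pm

Calculate the Compton shift:
Δλ = λ_C(1 - cos(102°))
Δλ = 2.4263 × (1 - cos(102°))
Δλ = 2.9308 pm

Initial wavelength:
λ = λ' - Δλ = 7.2949 - 2.9308 = 4.3641 pm

Initial energy:
E = hc/λ = 1239.842 / 4.3641 = 284.0999 keV

(Intermediate values are shown rounded; full precision is carried through to the final answer.)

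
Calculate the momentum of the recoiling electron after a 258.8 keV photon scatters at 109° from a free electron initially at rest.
1.8284e-22 kg·m/s

The electron is initially at rest, so by conservation of momentum:
p⃗_e = p⃗₀ − p⃗'  (incident photon momentum minus scattered photon momentum)

Photon momentum magnitudes (p = h/λ = E/c):
λ₀ = hc/E₀ = 4.7907 pm → p₀ = h/λ₀ = 1.3831e-22 kg·m/s
Δλ = λ_C(1 − cos 109°) = 3.2162 pm
λ' = 8.0070 pm → p' = h/λ' = 8.2754e-23 kg·m/s

The scattered photon makes angle θ = 109° with the incident direction, so by the law of cosines:
|p⃗_e|² = p₀² + p'² − 2p₀p'cos θ
|p⃗_e|² = (1.3831e-22)² + (8.2754e-23)² − 2·1.3831e-22·8.2754e-23·cos(109°)
|p⃗_e| = 1.8284e-22 kg·m/s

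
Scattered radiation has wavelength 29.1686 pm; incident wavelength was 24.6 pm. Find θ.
152.00°

First find the wavelength shift:
Δλ = λ' - λ = 29.1686 - 24.6 = 4.5686 pm

Using Δλ = λ_C(1 - cos θ), with λ_C = h/(m_e·c) ≈ 2.42631024 pm:
cos θ = 1 - Δλ/λ_C
cos θ = 1 - 4.5686/2.42631024
cos θ = -0.882941

θ = arccos(-0.882941)
θ = 152.00°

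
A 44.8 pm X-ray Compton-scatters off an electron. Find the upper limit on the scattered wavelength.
49.6526 pm (at θ = 180°)

The Compton shift is Δλ = λ_C(1 − cos θ).

Since cos θ ranges from −1 to 1, the factor (1 − cos θ) ranges from 0 to 2; the maximum shift occurs at θ = 180° (backscattering):
Δλ_max = 2λ_C = 2 × 2.4263 pm = 4.8526 pm

Maximum scattered wavelength:
λ'_max = λ₀ + Δλ_max = 44.8 + 4.8526 = 49.6526 pm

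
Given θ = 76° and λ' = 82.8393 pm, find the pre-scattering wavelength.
81.0000 pm

From λ' = λ + Δλ, we have λ = λ' - Δλ

First calculate the Compton shift:
Δλ = λ_C(1 - cos θ)
Δλ = 2.4263 × (1 - cos(76°))
Δλ = 2.4263 × 0.7581
Δλ = 1.8393 pm

Initial wavelength:
λ = λ' - Δλ
λ = 82.8393 - 1.8393
λ = 81.0000 pm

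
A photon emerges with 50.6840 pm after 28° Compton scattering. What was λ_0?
50.4000 pm

From λ' = λ + Δλ, we have λ = λ' - Δλ

First calculate the Compton shift:
Δλ = λ_C(1 - cos θ)
Δλ = 2.4263 × (1 - cos(28°))
Δλ = 2.4263 × 0.1171
Δλ = 0.2840 pm

Initial wavelength:
λ = λ' - Δλ
λ = 50.6840 - 0.2840
λ = 50.4000 pm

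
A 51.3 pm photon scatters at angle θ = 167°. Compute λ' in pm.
56.0904 pm

Using the Compton scattering formula:
λ' = λ + Δλ = λ + λ_C(1 - cos θ)

Given:
- Initial wavelength λ = 51.3 pm
- Scattering angle θ = 167°
- Compton wavelength λ_C ≈ 2.4263 pm

Calculate the shift:
Δλ = 2.4263 × (1 - cos(167°))
Δλ = 2.4263 × 1.9744
Δλ = 4.7904 pm

Final wavelength:
λ' = 51.3 + 4.7904 = 56.0904 pm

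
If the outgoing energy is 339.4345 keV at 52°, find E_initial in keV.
455.8000 keV

Convert final energy to wavelength (hc ≈ 1239.842 keV·pm):
λ' = hc/E' = 1239.842 / 339.4345 = 3.6527 pm

Calculate the Compton shift:
Δλ = λ_C(1 - cos(52°))
Δλ = 2.4263 × (1 - cos(52°))
Δλ = 0.9325 pm

Initial wavelength:
λ = λ' - Δλ = 3.6527 - 0.9325 = 2.7201 pm

Initial energy:
E = hc/λ = 1239.842 / 2.7201 = 455.8000 keV

(Intermediate values are shown rounded; full precision is carried through to the final answer.)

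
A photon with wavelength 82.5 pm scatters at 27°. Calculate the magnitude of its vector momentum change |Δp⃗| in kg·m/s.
3.7440e-24 kg·m/s

Photon momentum magnitude is p = h/λ.

Initial momentum:
p₀ = h/λ = 6.6261e-34/8.2500e-11 = 8.0316e-24 kg·m/s

After scattering:
λ' = λ + Δλ = 82.5 + 0.2645 = 82.7645 pm
p' = h/λ' = 6.6261e-34/8.2764e-11 = 8.0059e-24 kg·m/s

Momentum is a vector; the scattered photon's direction makes angle θ = 27° with the incident direction. The magnitude of the vector change Δp⃗ = p⃗₀ − p⃗' is found from the law of cosines:
|Δp⃗|² = p₀² + p'² − 2p₀p'cos θ
|Δp⃗|² = (8.0316e-24)² + (8.0059e-24)² − 2·8.0316e-24·8.0059e-24·cos(27°)
|Δp⃗| = 3.7440e-24 kg·m/s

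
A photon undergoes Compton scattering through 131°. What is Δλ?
4.0181 pm

Using the Compton scattering formula:
Δλ = λ_C(1 - cos θ)

where λ_C = h/(m_e·c) ≈ 2.4263 pm is the Compton wavelength of an electron.

For θ = 131°:
cos(131°) = -0.6561
1 - cos(131°) = 1.6561

Δλ = 2.4263 × 1.6561
Δλ = 4.0181 pm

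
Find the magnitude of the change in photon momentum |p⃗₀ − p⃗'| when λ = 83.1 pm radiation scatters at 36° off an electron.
4.9145e-24 kg·m/s

Photon momentum magnitude is p = h/λ.

Initial momentum:
p₀ = h/λ = 6.6261e-34/8.3100e-11 = 7.9736e-24 kg·m/s

After scattering:
λ' = λ + Δλ = 83.1 + 0.4634 = 83.5634 pm
p' = h/λ' = 6.6261e-34/8.3563e-11 = 7.9294e-24 kg·m/s

Momentum is a vector; the scattered photon's direction makes angle θ = 36° with the incident direction. The magnitude of the vector change Δp⃗ = p⃗₀ − p⃗' is found from the law of cosines:
|Δp⃗|² = p₀² + p'² − 2p₀p'cos θ
|Δp⃗|² = (7.9736e-24)² + (7.9294e-24)² − 2·7.9736e-24·7.9294e-24·cos(36°)
|Δp⃗| = 4.9145e-24 kg·m/s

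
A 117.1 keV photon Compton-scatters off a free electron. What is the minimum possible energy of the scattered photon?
80.2980 keV (at θ = 180°)

The scattered photon has minimum energy when its wavelength is maximum, i.e., when the Compton shift Δλ = λ_C(1 − cos θ) is maximum. This occurs at θ = 180° (backscattering), giving Δλ_max = 2λ_C = 4.8526 pm.

Initial wavelength: λ₀ = hc/E₀ = 10.5879 pm
Maximum final wavelength: λ'_max = λ₀ + 2λ_C = 10.5879 + 4.8526 = 15.4405 pm
Minimum final energy: E'_min = hc/λ'_max = 80.2980 keV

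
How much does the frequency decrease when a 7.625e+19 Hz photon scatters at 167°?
4.188e+19 Hz (decrease)

Convert frequency to wavelength (c = 299792458 m/s):
λ₀ = c/f₀ = 299792458/7.625e+19 = 3.9317044e-12 m = 3.9317 pm

Calculate Compton shift:
Δλ = λ_C(1 - cos(167°)) = 4.7904 pm

Final wavelength:
λ' = λ₀ + Δλ = 3.9317 + 4.7904 = 8.7221 pm

Final frequency:
f' = c/λ' = 299792458/8.7221387e-12 = 3.4371439e+19 Hz

Frequency shift (decrease):
Δf = f₀ - f' = 7.625e+19 - 3.4371439e+19 = 4.188e+19 Hz

(Intermediate values are shown rounded; full precision is carried through to the final answer.)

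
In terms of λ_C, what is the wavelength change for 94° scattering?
1.0698 λ_C

The Compton shift formula is:
Δλ = λ_C(1 - cos θ)

Dividing both sides by λ_C:
Δλ/λ_C = 1 - cos θ

For θ = 94°:
Δλ/λ_C = 1 - cos(94°)
Δλ/λ_C = 1 - -0.0698
Δλ/λ_C = 1.0698

This means the shift is 1.0698 × λ_C = 2.5956 pm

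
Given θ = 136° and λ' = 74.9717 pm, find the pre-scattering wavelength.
70.8000 pm

From λ' = λ + Δλ, we have λ = λ' - Δλ

First calculate the Compton shift:
Δλ = λ_C(1 - cos θ)
Δλ = 2.4263 × (1 - cos(136°))
Δλ = 2.4263 × 1.7193
Δλ = 4.1717 pm

Initial wavelength:
λ = λ' - Δλ
λ = 74.9717 - 4.1717
λ = 70.8000 pm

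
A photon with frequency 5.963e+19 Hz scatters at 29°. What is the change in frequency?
3.402e+18 Hz (decrease)

Convert frequency to wavelength (c = 299792458 m/s):
λ₀ = c/f₀ = 299792458/5.963e+19 = 5.0275442e-12 m = 5.0275 pm

Calculate Compton shift:
Δλ = λ_C(1 - cos(29°)) = 0.3042 pm

Final wavelength:
λ' = λ₀ + Δλ = 5.0275 + 0.3042 = 5.3318 pm

Final frequency:
f' = c/λ' = 299792458/5.3317556e-12 = 5.6227719e+19 Hz

Frequency shift (decrease):
Δf = f₀ - f' = 5.963e+19 - 5.6227719e+19 = 3.402e+18 Hz

(Intermediate values are shown rounded; full precision is carried through to the final answer.)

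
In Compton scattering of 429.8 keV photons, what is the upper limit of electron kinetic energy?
269.5581 keV

Maximum energy transfer occurs at θ = 180° (backscattering).

Initial photon: E₀ = 429.8 keV → λ₀ = 2.8847 pm

Maximum Compton shift (at 180°):
Δλ_max = 2λ_C = 2 × 2.4263 = 4.8526 pm

Final wavelength:
λ' = 2.8847 + 4.8526 = 7.7373 pm

Minimum photon energy (maximum energy to electron):
E'_min = hc/λ' = 160.2419 keV

Maximum electron kinetic energy:
K_max = E₀ - E'_min = 429.8000 - 160.2419 = 269.5581 keV

(Intermediate values are shown rounded; full precision is carried through to the final answer.)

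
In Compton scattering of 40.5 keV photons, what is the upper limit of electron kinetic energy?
5.5414 keV

Maximum energy transfer occurs at θ = 180° (backscattering).

Initial photon: E₀ = 40.5 keV → λ₀ = 30.6134 pm

Maximum Compton shift (at 180°):
Δλ_max = 2λ_C = 2 × 2.4263 = 4.8526 pm

Final wavelength:
λ' = 30.6134 + 4.8526 = 35.4660 pm

Minimum photon energy (maximum energy to electron):
E'_min = hc/λ' = 34.9586 keV

Maximum electron kinetic energy:
K_max = E₀ - E'_min = 40.5000 - 34.9586 = 5.5414 keV

(Intermediate values are shown rounded; full precision is carried through to the final answer.)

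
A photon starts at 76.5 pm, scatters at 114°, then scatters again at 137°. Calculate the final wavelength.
84.1140 pm

Apply Compton shift twice:

First scattering at θ₁ = 114°:
Δλ₁ = λ_C(1 - cos(114°))
Δλ₁ = 2.4263 × 1.4067
Δλ₁ = 3.4132 pm

After first scattering:
λ₁ = 76.5 + 3.4132 = 79.9132 pm

Second scattering at θ₂ = 137°:
Δλ₂ = λ_C(1 - cos(137°))
Δλ₂ = 2.4263 × 1.7314
Δλ₂ = 4.2008 pm

Final wavelength:
λ₂ = 79.9132 + 4.2008 = 84.1140 pm

Total shift: Δλ_total = 3.4132 + 4.2008 = 7.6140 pm

(Intermediate values are shown rounded; full precision is carried through to the final answer.)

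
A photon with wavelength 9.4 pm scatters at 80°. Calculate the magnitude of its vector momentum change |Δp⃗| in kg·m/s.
8.3198e-23 kg·m/s

Photon momentum magnitude is p = h/λ.

Initial momentum:
p₀ = h/λ = 6.6261e-34/9.4000e-12 = 7.0490e-23 kg·m/s

After scattering:
λ' = λ + Δλ = 9.4 + 2.0050 = 11.4050 pm
p' = h/λ' = 6.6261e-34/1.1405e-11 = 5.8098e-23 kg·m/s

Momentum is a vector; the scattered photon's direction makes angle θ = 80° with the incident direction. The magnitude of the vector change Δp⃗ = p⃗₀ − p⃗' is found from the law of cosines:
|Δp⃗|² = p₀² + p'² − 2p₀p'cos θ
|Δp⃗|² = (7.0490e-23)² + (5.8098e-23)² − 2·7.0490e-23·5.8098e-23·cos(80°)
|Δp⃗| = 8.3198e-23 kg·m/s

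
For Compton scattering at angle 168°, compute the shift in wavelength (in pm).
4.7996 pm

Using the Compton scattering formula:
Δλ = λ_C(1 - cos θ)

where λ_C = h/(m_e·c) ≈ 2.4263 pm is the Compton wavelength of an electron.

For θ = 168°:
cos(168°) = -0.9781
1 - cos(168°) = 1.9781

Δλ = 2.4263 × 1.9781
Δλ = 4.7996 pm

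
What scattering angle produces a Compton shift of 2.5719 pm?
93.44°

From the Compton formula Δλ = λ_C(1 - cos θ), we can solve for θ:

cos θ = 1 - Δλ/λ_C

Given:
- Δλ = 2.5719 pm
- λ_C = h/(m_e·c) ≈ 2.42631024 pm

cos θ = 1 - 2.5719/2.42631024
cos θ = 1 - 1.060005
cos θ = -0.060005

θ = arccos(-0.060005)
θ = 93.44°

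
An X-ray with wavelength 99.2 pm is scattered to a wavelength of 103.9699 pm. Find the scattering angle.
165.00°

First find the wavelength shift:
Δλ = λ' - λ = 103.9699 - 99.2 = 4.7699 pm

Using Δλ = λ_C(1 - cos θ), with λ_C = h/(m_e·c) ≈ 2.42631024 pm:
cos θ = 1 - Δλ/λ_C
cos θ = 1 - 4.7699/2.42631024
cos θ = -0.965907

θ = arccos(-0.965907)
θ = 165.00°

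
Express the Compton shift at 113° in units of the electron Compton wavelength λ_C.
1.3907 λ_C

The Compton shift formula is:
Δλ = λ_C(1 - cos θ)

Dividing both sides by λ_C:
Δλ/λ_C = 1 - cos θ

For θ = 113°:
Δλ/λ_C = 1 - cos(113°)
Δλ/λ_C = 1 - -0.3907
Δλ/λ_C = 1.3907

This means the shift is 1.3907 × λ_C = 3.3743 pm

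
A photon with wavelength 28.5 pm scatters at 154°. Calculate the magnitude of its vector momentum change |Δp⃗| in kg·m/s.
4.2161e-23 kg·m/s

Photon momentum magnitude is p = h/λ.

Initial momentum:
p₀ = h/λ = 6.6261e-34/2.8500e-11 = 2.3249e-23 kg·m/s

After scattering:
λ' = λ + Δλ = 28.5 + 4.6071 = 33.1071 pm
p' = h/λ' = 6.6261e-34/3.3107e-11 = 2.0014e-23 kg·m/s

Momentum is a vector; the scattered photon's direction makes angle θ = 154° with the incident direction. The magnitude of the vector change Δp⃗ = p⃗₀ − p⃗' is found from the law of cosines:
|Δp⃗|² = p₀² + p'² − 2p₀p'cos θ
|Δp⃗|² = (2.3249e-23)² + (2.0014e-23)² − 2·2.3249e-23·2.0014e-23·cos(154°)
|Δp⃗| = 4.2161e-23 kg·m/s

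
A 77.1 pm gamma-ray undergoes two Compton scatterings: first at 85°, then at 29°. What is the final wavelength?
79.6191 pm

Apply Compton shift twice:

First scattering at θ₁ = 85°:
Δλ₁ = λ_C(1 - cos(85°))
Δλ₁ = 2.4263 × 0.9128
Δλ₁ = 2.2148 pm

After first scattering:
λ₁ = 77.1 + 2.2148 = 79.3148 pm

Second scattering at θ₂ = 29°:
Δλ₂ = λ_C(1 - cos(29°))
Δλ₂ = 2.4263 × 0.1254
Δλ₂ = 0.3042 pm

Final wavelength:
λ₂ = 79.3148 + 0.3042 = 79.6191 pm

Total shift: Δλ_total = 2.2148 + 0.3042 = 2.5191 pm

(Intermediate values are shown rounded; full precision is carried through to the final answer.)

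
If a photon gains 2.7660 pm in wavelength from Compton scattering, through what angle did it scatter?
98.05°

From the Compton formula Δλ = λ_C(1 - cos θ), we can solve for θ:

cos θ = 1 - Δλ/λ_C

Given:
- Δλ = 2.7660 pm
- λ_C = h/(m_e·c) ≈ 2.42631024 pm

cos θ = 1 - 2.7660/2.42631024
cos θ = 1 - 1.140003
cos θ = -0.140003

θ = arccos(-0.140003)
θ = 98.05°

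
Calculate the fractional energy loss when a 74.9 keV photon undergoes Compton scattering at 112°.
0.1677 (or 16.77%)

Calculate initial and final photon energies:

Initial: E₀ = 74.9 keV → λ₀ = 16.5533 pm
Compton shift: Δλ = 3.3352 pm
Final wavelength: λ' = 19.8885 pm
Final energy: E' = 62.3396 keV

Fractional energy loss:
(E₀ - E')/E₀ = (74.9000 - 62.3396)/74.9000
= 12.5604/74.9000
= 0.1677
= 16.77%

(Intermediate values are shown rounded; full precision is carried through to the final answer.)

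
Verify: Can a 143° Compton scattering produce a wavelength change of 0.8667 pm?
No, inconsistent

Calculate the expected shift for θ = 143°:

Δλ_expected = λ_C(1 - cos(143°))
Δλ_expected = 2.4263 × (1 - cos(143°))
Δλ_expected = 2.4263 × 1.7986
Δλ_expected = 4.3640 pm

Given shift: 0.8667 pm
Expected shift: 4.3640 pm
Difference: 3.4973 pm

The values do not match. The given shift corresponds to θ ≈ 50.0°, not 143°.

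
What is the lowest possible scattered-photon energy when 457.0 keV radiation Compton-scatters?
163.8784 keV (at θ = 180°)

The scattered photon has minimum energy when its wavelength is maximum, i.e., when the Compton shift Δλ = λ_C(1 − cos θ) is maximum. This occurs at θ = 180° (backscattering), giving Δλ_max = 2λ_C = 4.8526 pm.

Initial wavelength: λ₀ = hc/E₀ = 2.7130 pm
Maximum final wavelength: λ'_max = λ₀ + 2λ_C = 2.7130 + 4.8526 = 7.5656 pm
Minimum final energy: E'_min = hc/λ'_max = 163.8784 keV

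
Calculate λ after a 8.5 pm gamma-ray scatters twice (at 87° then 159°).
15.4908 pm

Apply Compton shift twice:

First scattering at θ₁ = 87°:
Δλ₁ = λ_C(1 - cos(87°))
Δλ₁ = 2.4263 × 0.9477
Δλ₁ = 2.2993 pm

After first scattering:
λ₁ = 8.5 + 2.2993 = 10.7993 pm

Second scattering at θ₂ = 159°:
Δλ₂ = λ_C(1 - cos(159°))
Δλ₂ = 2.4263 × 1.9336
Δλ₂ = 4.6915 pm

Final wavelength:
λ₂ = 10.7993 + 4.6915 = 15.4908 pm

Total shift: Δλ_total = 2.2993 + 4.6915 = 6.9908 pm

(Intermediate values are shown rounded; full precision is carried through to the final answer.)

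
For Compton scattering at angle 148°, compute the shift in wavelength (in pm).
4.4839 pm

Using the Compton scattering formula:
Δλ = λ_C(1 - cos θ)

where λ_C = h/(m_e·c) ≈ 2.4263 pm is the Compton wavelength of an electron.

For θ = 148°:
cos(148°) = -0.8480
1 - cos(148°) = 1.8480

Δλ = 2.4263 × 1.8480
Δλ = 4.4839 pm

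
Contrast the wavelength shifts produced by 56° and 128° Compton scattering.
128° produces the larger shift by a factor of 3.665

Calculate both shifts using Δλ = λ_C(1 - cos θ):

For θ₁ = 56°:
Δλ₁ = 2.4263 × (1 - cos(56°))
Δλ₁ = 2.4263 × 0.4408
Δλ₁ = 1.0695 pm

For θ₂ = 128°:
Δλ₂ = 2.4263 × (1 - cos(128°))
Δλ₂ = 2.4263 × 1.6157
Δλ₂ = 3.9201 pm

The 128° angle produces the larger shift.
Ratio: 3.9201/1.0695 = 3.665

(Intermediate values are shown rounded; full precision is carried through to the final answer.)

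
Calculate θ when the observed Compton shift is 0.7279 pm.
45.57°

From the Compton formula Δλ = λ_C(1 - cos θ), we can solve for θ:

cos θ = 1 - Δλ/λ_C

Given:
- Δλ = 0.7279 pm
- λ_C = h/(m_e·c) ≈ 2.42631024 pm

cos θ = 1 - 0.7279/2.42631024
cos θ = 1 - 0.300003
cos θ = 0.699997

θ = arccos(0.699997)
θ = 45.57°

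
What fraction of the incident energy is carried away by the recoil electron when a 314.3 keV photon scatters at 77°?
0.3228 (or 32.28%)

Calculate initial and final photon energies:

Initial: E₀ = 314.3 keV → λ₀ = 3.9448 pm
Compton shift: Δλ = 1.8805 pm
Final wavelength: λ' = 5.8253 pm
Final energy: E' = 212.8381 keV

Fractional energy loss:
(E₀ - E')/E₀ = (314.3000 - 212.8381)/314.3000
= 101.4619/314.3000
= 0.3228
= 32.28%

(Intermediate values are shown rounded; full precision is carried through to the final answer.)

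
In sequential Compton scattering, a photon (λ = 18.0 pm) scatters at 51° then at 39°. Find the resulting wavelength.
19.4401 pm

Apply Compton shift twice:

First scattering at θ₁ = 51°:
Δλ₁ = λ_C(1 - cos(51°))
Δλ₁ = 2.4263 × 0.3707
Δλ₁ = 0.8994 pm

After first scattering:
λ₁ = 18.0 + 0.8994 = 18.8994 pm

Second scattering at θ₂ = 39°:
Δλ₂ = λ_C(1 - cos(39°))
Δλ₂ = 2.4263 × 0.2229
Δλ₂ = 0.5407 pm

Final wavelength:
λ₂ = 18.8994 + 0.5407 = 19.4401 pm

Total shift: Δλ_total = 0.8994 + 0.5407 = 1.4401 pm

(Intermediate values are shown rounded; full precision is carried through to the final answer.)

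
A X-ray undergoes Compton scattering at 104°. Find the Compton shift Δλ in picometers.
3.0133 pm

Using the Compton scattering formula:
Δλ = λ_C(1 - cos θ)

where λ_C = h/(m_e·c) ≈ 2.4263 pm is the Compton wavelength of an electron.

For θ = 104°:
cos(104°) = -0.2419
1 - cos(104°) = 1.2419

Δλ = 2.4263 × 1.2419
Δλ = 3.0133 pm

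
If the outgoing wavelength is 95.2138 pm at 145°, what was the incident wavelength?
90.8000 pm

From λ' = λ + Δλ, we have λ = λ' - Δλ

First calculate the Compton shift:
Δλ = λ_C(1 - cos θ)
Δλ = 2.4263 × (1 - cos(145°))
Δλ = 2.4263 × 1.8192
Δλ = 4.4138 pm

Initial wavelength:
λ = λ' - Δλ
λ = 95.2138 - 4.4138
λ = 90.8000 pm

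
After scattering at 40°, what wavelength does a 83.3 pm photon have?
83.8676 pm

Using the Compton scattering formula:
λ' = λ + Δλ = λ + λ_C(1 - cos θ)

Given:
- Initial wavelength λ = 83.3 pm
- Scattering angle θ = 40°
- Compton wavelength λ_C ≈ 2.4263 pm

Calculate the shift:
Δλ = 2.4263 × (1 - cos(40°))
Δλ = 2.4263 × 0.2340
Δλ = 0.5676 pm

Final wavelength:
λ' = 83.3 + 0.5676 = 83.8676 pm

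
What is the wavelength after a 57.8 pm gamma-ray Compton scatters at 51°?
58.6994 pm

Using the Compton scattering formula:
λ' = λ + Δλ = λ + λ_C(1 - cos θ)

Given:
- Initial wavelength λ = 57.8 pm
- Scattering angle θ = 51°
- Compton wavelength λ_C ≈ 2.4263 pm

Calculate the shift:
Δλ = 2.4263 × (1 - cos(51°))
Δλ = 2.4263 × 0.3707
Δλ = 0.8994 pm

Final wavelength:
λ' = 57.8 + 0.8994 = 58.6994 pm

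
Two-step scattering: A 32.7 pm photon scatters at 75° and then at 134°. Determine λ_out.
38.6101 pm

Apply Compton shift twice:

First scattering at θ₁ = 75°:
Δλ₁ = λ_C(1 - cos(75°))
Δλ₁ = 2.4263 × 0.7412
Δλ₁ = 1.7983 pm

After first scattering:
λ₁ = 32.7 + 1.7983 = 34.4983 pm

Second scattering at θ₂ = 134°:
Δλ₂ = λ_C(1 - cos(134°))
Δλ₂ = 2.4263 × 1.6947
Δλ₂ = 4.1118 pm

Final wavelength:
λ₂ = 34.4983 + 4.1118 = 38.6101 pm

Total shift: Δλ_total = 1.7983 + 4.1118 = 5.9101 pm

(Intermediate values are shown rounded; full precision is carried through to the final answer.)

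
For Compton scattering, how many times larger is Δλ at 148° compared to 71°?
148° produces the larger shift by a factor of 2.740

Calculate both shifts using Δλ = λ_C(1 - cos θ):

For θ₁ = 71°:
Δλ₁ = 2.4263 × (1 - cos(71°))
Δλ₁ = 2.4263 × 0.6744
Δλ₁ = 1.6364 pm

For θ₂ = 148°:
Δλ₂ = 2.4263 × (1 - cos(148°))
Δλ₂ = 2.4263 × 1.8480
Δλ₂ = 4.4839 pm

The 148° angle produces the larger shift.
Ratio: 4.4839/1.6364 = 2.740

(Intermediate values are shown rounded; full precision is carried through to the final answer.)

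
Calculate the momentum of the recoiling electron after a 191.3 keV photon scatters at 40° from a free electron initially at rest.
6.7562e-23 kg·m/s

The electron is initially at rest, so by conservation of momentum:
p⃗_e = p⃗₀ − p⃗'  (incident photon momentum minus scattered photon momentum)

Photon momentum magnitudes (p = h/λ = E/c):
λ₀ = hc/E₀ = 6.4811 pm → p₀ = h/λ₀ = 1.0224e-22 kg·m/s
Δλ = λ_C(1 − cos 40°) = 0.5676 pm
λ' = 7.0488 pm → p' = h/λ' = 9.4003e-23 kg·m/s

The scattered photon makes angle θ = 40° with the incident direction, so by the law of cosines:
|p⃗_e|² = p₀² + p'² − 2p₀p'cos θ
|p⃗_e|² = (1.0224e-22)² + (9.4003e-23)² − 2·1.0224e-22·9.4003e-23·cos(40°)
|p⃗_e| = 6.7562e-23 kg·m/s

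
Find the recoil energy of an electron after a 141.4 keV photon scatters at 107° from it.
37.2468 keV

By energy conservation: K_e = E_initial - E_final

First find the scattered photon energy:
Initial wavelength: λ = hc/E = 8.7683 pm
Compton shift: Δλ = λ_C(1 - cos(107°)) = 3.1357 pm
Final wavelength: λ' = 8.7683 + 3.1357 = 11.9040 pm
Final photon energy: E' = hc/λ' = 104.1532 keV

Electron kinetic energy:
K_e = E - E' = 141.4000 - 104.1532 = 37.2468 keV

(Intermediate values are shown rounded; full precision is carried through to the final answer.)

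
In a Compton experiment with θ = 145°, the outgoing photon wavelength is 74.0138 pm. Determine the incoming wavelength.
69.6000 pm

From λ' = λ + Δλ, we have λ = λ' - Δλ

First calculate the Compton shift:
Δλ = λ_C(1 - cos θ)
Δλ = 2.4263 × (1 - cos(145°))
Δλ = 2.4263 × 1.8192
Δλ = 4.4138 pm

Initial wavelength:
λ = λ' - Δλ
λ = 74.0138 - 4.4138
λ = 69.6000 pm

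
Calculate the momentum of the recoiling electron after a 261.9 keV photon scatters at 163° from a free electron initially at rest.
2.0781e-22 kg·m/s

The electron is initially at rest, so by conservation of momentum:
p⃗_e = p⃗₀ − p⃗'  (incident photon momentum minus scattered photon momentum)

Photon momentum magnitudes (p = h/λ = E/c):
λ₀ = hc/E₀ = 4.7340 pm → p₀ = h/λ₀ = 1.3997e-22 kg·m/s
Δλ = λ_C(1 − cos 163°) = 4.7466 pm
λ' = 9.4806 pm → p' = h/λ' = 6.9891e-23 kg·m/s

The scattered photon makes angle θ = 163° with the incident direction, so by the law of cosines:
|p⃗_e|² = p₀² + p'² − 2p₀p'cos θ
|p⃗_e|² = (1.3997e-22)² + (6.9891e-23)² − 2·1.3997e-22·6.9891e-23·cos(163°)
|p⃗_e| = 2.0781e-22 kg·m/s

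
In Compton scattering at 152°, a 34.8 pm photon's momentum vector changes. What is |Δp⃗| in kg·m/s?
3.4810e-23 kg·m/s

Photon momentum magnitude is p = h/λ.

Initial momentum:
p₀ = h/λ = 6.6261e-34/3.4800e-11 = 1.9040e-23 kg·m/s

After scattering:
λ' = λ + Δλ = 34.8 + 4.5686 = 39.3686 pm
p' = h/λ' = 6.6261e-34/3.9369e-11 = 1.6831e-23 kg·m/s

Momentum is a vector; the scattered photon's direction makes angle θ = 152° with the incident direction. The magnitude of the vector change Δp⃗ = p⃗₀ − p⃗' is found from the law of cosines:
|Δp⃗|² = p₀² + p'² − 2p₀p'cos θ
|Δp⃗|² = (1.9040e-23)² + (1.6831e-23)² − 2·1.9040e-23·1.6831e-23·cos(152°)
|Δp⃗| = 3.4810e-23 kg·m/s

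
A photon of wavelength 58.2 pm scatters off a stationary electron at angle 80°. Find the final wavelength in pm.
60.2050 pm

Using the Compton scattering formula:
λ' = λ + Δλ = λ + λ_C(1 - cos θ)

Given:
- Initial wavelength λ = 58.2 pm
- Scattering angle θ = 80°
- Compton wavelength λ_C ≈ 2.4263 pm

Calculate the shift:
Δλ = 2.4263 × (1 - cos(80°))
Δλ = 2.4263 × 0.8264
Δλ = 2.0050 pm

Final wavelength:
λ' = 58.2 + 2.0050 = 60.2050 pm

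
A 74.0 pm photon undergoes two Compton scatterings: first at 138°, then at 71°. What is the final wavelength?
79.8658 pm

Apply Compton shift twice:

First scattering at θ₁ = 138°:
Δλ₁ = λ_C(1 - cos(138°))
Δλ₁ = 2.4263 × 1.7431
Δλ₁ = 4.2294 pm

After first scattering:
λ₁ = 74.0 + 4.2294 = 78.2294 pm

Second scattering at θ₂ = 71°:
Δλ₂ = λ_C(1 - cos(71°))
Δλ₂ = 2.4263 × 0.6744
Δλ₂ = 1.6364 pm

Final wavelength:
λ₂ = 78.2294 + 1.6364 = 79.8658 pm

Total shift: Δλ_total = 4.2294 + 1.6364 = 5.8658 pm

(Intermediate values are shown rounded; full precision is carried through to the final answer.)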